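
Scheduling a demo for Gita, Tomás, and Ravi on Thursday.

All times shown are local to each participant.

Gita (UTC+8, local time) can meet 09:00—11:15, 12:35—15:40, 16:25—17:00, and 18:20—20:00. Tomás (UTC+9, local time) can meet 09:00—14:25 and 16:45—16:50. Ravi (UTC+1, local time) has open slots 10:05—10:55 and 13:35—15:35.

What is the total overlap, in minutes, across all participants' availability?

0 minutes

Gita → UTC: 01:00–03:15, 04:35–07:40, 08:25–09:00, 10:20–12:00.
Tomás → UTC: 00:00–05:25, 07:45–07:50.
Ravi → UTC: 09:05–09:55, 12:35–14:35.
Gita ∩ Tomás: 01:00–03:15, 04:35–05:25.
Gita ∩ Tomás ∩ Ravi: (none).
Total common minutes: 0.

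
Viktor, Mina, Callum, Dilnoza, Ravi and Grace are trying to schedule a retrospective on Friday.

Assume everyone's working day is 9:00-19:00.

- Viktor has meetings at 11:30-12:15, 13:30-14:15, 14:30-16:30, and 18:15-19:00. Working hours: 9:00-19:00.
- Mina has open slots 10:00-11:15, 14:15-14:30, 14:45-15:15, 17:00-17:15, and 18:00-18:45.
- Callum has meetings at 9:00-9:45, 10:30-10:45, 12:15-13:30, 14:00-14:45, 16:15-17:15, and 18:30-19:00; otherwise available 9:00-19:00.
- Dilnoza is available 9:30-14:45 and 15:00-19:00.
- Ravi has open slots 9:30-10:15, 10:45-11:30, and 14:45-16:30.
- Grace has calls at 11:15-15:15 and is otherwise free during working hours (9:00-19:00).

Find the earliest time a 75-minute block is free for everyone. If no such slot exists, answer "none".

none

Viktor free within 09:00–19:00: 09:00–11:30, 12:15–13:30, 14:15–14:30, 16:30–18:15.
Callum free within 09:00–19:00: 09:45–10:30, 10:45–12:15, 13:30–14:00, 14:45–16:15, 17:15–18:30.
Grace free within 09:00–19:00: 09:00–11:15, 15:15–19:00.
Viktor ∩ Mina: 10:00–11:15, 14:15–14:30, 17:00–17:15, 18:00–18:15.
Viktor ∩ Mina ∩ Callum: 10:00–10:30, 10:45–11:15, 18:00–18:15.
Viktor ∩ Mina ∩ Callum ∩ Dilnoza: 10:00–10:30, 10:45–11:15, 18:00–18:15.
Viktor ∩ Mina ∩ Callum ∩ Dilnoza ∩ Ravi: 10:00–10:15, 10:45–11:15.
Viktor ∩ Mina ∩ Callum ∩ Dilnoza ∩ Ravi ∩ Grace: 10:00–10:15, 10:45–11:15.
Windows ≥ 75 min: (none).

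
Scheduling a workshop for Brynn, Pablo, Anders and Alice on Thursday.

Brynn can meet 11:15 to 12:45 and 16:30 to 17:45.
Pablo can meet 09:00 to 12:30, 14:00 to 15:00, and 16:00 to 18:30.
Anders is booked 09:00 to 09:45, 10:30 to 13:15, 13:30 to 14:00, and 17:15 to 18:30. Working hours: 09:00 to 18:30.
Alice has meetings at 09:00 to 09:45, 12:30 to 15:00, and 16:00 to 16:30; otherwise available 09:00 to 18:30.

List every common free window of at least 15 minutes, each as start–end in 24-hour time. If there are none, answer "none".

16:30–17:15

Anders free within 09:00–18:30: 09:45–10:30, 13:15–13:30, 14:00–17:15.
Alice free within 09:00–18:30: 09:45–12:30, 15:00–16:00, 16:30–18:30.
Brynn ∩ Pablo: 11:15–12:30, 16:30–17:45.
Brynn ∩ Pablo ∩ Anders: 16:30–17:15.
Brynn ∩ Pablo ∩ Anders ∩ Alice: 16:30–17:15.
Windows ≥ 15 min: 16:30–17:15.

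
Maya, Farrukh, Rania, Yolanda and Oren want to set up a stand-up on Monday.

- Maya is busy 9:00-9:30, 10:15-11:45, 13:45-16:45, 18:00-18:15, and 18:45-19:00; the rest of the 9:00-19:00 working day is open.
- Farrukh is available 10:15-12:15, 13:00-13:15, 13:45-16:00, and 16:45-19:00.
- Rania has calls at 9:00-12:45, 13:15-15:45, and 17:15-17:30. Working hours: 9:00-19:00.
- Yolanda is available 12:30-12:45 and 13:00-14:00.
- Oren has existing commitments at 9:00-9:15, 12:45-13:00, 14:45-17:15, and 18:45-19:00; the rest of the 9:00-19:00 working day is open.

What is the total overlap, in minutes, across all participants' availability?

Maya free within 09:00–19:00: 09:30–10:15, 11:45–13:45, 16:45–18:00, 18:15–18:45.
Rania free within 09:00–19:00: 12:45–13:15, 15:45–17:15, 17:30–19:00.
Oren free within 09:00–19:00: 09:15–12:45, 13:00–14:45, 17:15–18:45.
Maya ∩ Farrukh: 11:45–12:15, 13:00–13:15, 16:45–18:00, 18:15–18:45.
Maya ∩ Farrukh ∩ Rania: 13:00–13:15, 16:45–17:15, 17:30–18:00, 18:15–18:45.
Maya ∩ Farrukh ∩ Rania ∩ Yolanda: 13:00–13:15.
Maya ∩ Farrukh ∩ Rania ∩ Yolanda ∩ Oren: 13:00–13:15.
Total common minutes: 15.

15 minutes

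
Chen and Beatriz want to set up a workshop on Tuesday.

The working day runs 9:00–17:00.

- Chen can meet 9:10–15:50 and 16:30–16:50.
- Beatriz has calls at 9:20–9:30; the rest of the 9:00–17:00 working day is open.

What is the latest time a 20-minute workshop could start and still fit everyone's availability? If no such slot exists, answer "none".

16:30

Beatriz free within 09:00–17:00: 09:00–09:20, 09:30–17:00.
Chen ∩ Beatriz: 09:10–09:20, 09:30–15:50, 16:30–16:50.
Windows ≥ 20 min: 09:30–15:50, 16:30–16:50.
Latest start in the last window 16:30–16:50 is 16:50 − 20 min = 16:30.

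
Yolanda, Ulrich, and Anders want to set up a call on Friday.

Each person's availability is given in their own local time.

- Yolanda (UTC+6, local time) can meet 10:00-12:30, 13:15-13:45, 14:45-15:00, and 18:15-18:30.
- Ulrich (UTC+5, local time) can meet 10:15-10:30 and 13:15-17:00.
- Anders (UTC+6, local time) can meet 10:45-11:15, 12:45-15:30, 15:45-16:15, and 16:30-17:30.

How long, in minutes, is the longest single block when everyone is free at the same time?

15 minutes

Yolanda → UTC: 04:00–06:30, 07:15–07:45, 08:45–09:00, 12:15–12:30.
Ulrich → UTC: 05:15–05:30, 08:15–12:00.
Anders → UTC: 04:45–05:15, 06:45–09:30, 09:45–10:15, 10:30–11:30.
Yolanda ∩ Ulrich: 05:15–05:30, 08:45–09:00.
Yolanda ∩ Ulrich ∩ Anders: 08:45–09:00.
Single common window of 15 minutes.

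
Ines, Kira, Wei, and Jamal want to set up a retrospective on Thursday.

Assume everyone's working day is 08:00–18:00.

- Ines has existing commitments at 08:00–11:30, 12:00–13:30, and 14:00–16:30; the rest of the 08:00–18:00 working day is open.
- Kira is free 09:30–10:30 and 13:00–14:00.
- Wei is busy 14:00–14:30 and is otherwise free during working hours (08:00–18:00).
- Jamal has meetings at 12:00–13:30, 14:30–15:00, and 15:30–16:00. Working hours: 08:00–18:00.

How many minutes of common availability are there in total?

30 minutes

Ines free within 08:00–18:00: 11:30–12:00, 13:30–14:00, 16:30–18:00.
Wei free within 08:00–18:00: 08:00–14:00, 14:30–18:00.
Jamal free within 08:00–18:00: 08:00–12:00, 13:30–14:30, 15:00–15:30, 16:00–18:00.
Ines ∩ Kira: 13:30–14:00.
Ines ∩ Kira ∩ Wei: 13:30–14:00.
Ines ∩ Kira ∩ Wei ∩ Jamal: 13:30–14:00.
Total common minutes: 30.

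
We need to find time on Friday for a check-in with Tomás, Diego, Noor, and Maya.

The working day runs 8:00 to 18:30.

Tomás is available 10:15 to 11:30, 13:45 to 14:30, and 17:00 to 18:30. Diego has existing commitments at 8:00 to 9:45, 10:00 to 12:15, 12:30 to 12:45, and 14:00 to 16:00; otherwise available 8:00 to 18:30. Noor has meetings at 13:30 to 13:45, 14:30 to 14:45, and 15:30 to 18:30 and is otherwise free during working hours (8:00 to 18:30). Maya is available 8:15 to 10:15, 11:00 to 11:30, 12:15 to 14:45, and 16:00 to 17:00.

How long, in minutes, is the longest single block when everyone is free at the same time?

15 minutes

Diego free within 08:00–18:30: 09:45–10:00, 12:15–12:30, 12:45–14:00, 16:00–18:30.
Noor free within 08:00–18:30: 08:00–13:30, 13:45–14:30, 14:45–15:30.
Tomás ∩ Diego: 13:45–14:00, 17:00–18:30.
Tomás ∩ Diego ∩ Noor: 13:45–14:00.
Tomás ∩ Diego ∩ Noor ∩ Maya: 13:45–14:00.
Single common window of 15 minutes.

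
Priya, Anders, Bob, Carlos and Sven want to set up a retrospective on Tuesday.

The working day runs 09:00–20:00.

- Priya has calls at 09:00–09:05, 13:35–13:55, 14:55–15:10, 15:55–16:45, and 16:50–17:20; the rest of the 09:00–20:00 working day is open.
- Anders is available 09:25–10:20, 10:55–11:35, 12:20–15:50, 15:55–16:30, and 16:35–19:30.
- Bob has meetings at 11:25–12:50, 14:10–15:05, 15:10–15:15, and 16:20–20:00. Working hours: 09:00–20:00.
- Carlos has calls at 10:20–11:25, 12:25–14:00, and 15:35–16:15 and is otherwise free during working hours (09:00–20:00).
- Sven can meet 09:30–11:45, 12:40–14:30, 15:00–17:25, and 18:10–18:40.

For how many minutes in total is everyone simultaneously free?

80 minutes

Priya free within 09:00–20:00: 09:05–13:35, 13:55–14:55, 15:10–15:55, 16:45–16:50, 17:20–20:00.
Bob free within 09:00–20:00: 09:00–11:25, 12:50–14:10, 15:05–15:10, 15:15–16:20.
Carlos free within 09:00–20:00: 09:00–10:20, 11:25–12:25, 14:00–15:35, 16:15–20:00.
Priya ∩ Anders: 09:25–10:20, 10:55–11:35, 12:20–13:35, 13:55–14:55, 15:10–15:50, 16:45–16:50, 17:20–19:30.
Priya ∩ Anders ∩ Bob: 09:25–10:20, 10:55–11:25, 12:50–13:35, 13:55–14:10, 15:15–15:50.
Priya ∩ Anders ∩ Bob ∩ Carlos: 09:25–10:20, 14:00–14:10, 15:15–15:35.
Priya ∩ Anders ∩ Bob ∩ Carlos ∩ Sven: 09:30–10:20, 14:00–14:10, 15:15–15:35.
Total common minutes: 50 + 10 + 20 = 80.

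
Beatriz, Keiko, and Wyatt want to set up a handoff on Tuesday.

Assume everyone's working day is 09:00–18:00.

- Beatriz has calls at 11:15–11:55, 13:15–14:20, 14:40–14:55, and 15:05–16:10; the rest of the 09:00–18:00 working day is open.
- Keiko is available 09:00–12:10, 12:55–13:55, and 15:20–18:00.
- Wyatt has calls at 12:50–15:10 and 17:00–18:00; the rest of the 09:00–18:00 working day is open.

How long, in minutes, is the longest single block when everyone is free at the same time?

135 minutes

Beatriz free within 09:00–18:00: 09:00–11:15, 11:55–13:15, 14:20–14:40, 14:55–15:05, 16:10–18:00.
Wyatt free within 09:00–18:00: 09:00–12:50, 15:10–17:00.
Beatriz ∩ Keiko: 09:00–11:15, 11:55–12:10, 12:55–13:15, 16:10–18:00.
Beatriz ∩ Keiko ∩ Wyatt: 09:00–11:15, 11:55–12:10, 16:10–17:00.
Common window lengths: 135, 15, 50 min; longest is 135.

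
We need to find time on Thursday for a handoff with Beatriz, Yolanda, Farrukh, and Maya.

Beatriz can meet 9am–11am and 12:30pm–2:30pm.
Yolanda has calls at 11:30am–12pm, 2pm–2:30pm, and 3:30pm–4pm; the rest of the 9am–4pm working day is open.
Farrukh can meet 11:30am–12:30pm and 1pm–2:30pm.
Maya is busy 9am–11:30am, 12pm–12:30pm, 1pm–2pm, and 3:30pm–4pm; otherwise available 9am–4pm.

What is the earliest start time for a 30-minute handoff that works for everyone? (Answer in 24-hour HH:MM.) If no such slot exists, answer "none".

Yolanda free within 09:00–16:00: 09:00–11:30, 12:00–14:00, 14:30–15:30.
Maya free within 09:00–16:00: 11:30–12:00, 12:30–13:00, 14:00–15:30.
Beatriz ∩ Yolanda: 09:00–11:00, 12:30–14:00.
Beatriz ∩ Yolanda ∩ Farrukh: 13:00–14:00.
Beatriz ∩ Yolanda ∩ Farrukh ∩ Maya: (none).
Windows ≥ 30 min: (none).

none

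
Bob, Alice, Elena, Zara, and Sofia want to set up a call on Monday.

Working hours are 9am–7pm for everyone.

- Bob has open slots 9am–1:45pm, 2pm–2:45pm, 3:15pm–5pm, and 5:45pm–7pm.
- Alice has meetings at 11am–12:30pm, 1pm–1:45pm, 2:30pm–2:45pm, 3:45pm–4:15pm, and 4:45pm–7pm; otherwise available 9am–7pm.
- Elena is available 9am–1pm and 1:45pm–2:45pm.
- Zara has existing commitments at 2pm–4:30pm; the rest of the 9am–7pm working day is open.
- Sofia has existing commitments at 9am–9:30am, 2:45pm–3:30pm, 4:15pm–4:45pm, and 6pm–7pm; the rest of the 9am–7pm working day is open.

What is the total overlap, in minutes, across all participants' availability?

120 minutes

Alice free within 09:00–19:00: 09:00–11:00, 12:30–13:00, 13:45–14:30, 14:45–15:45, 16:15–16:45.
Zara free within 09:00–19:00: 09:00–14:00, 16:30–19:00.
Sofia free within 09:00–19:00: 09:30–14:45, 15:30–16:15, 16:45–18:00.
Bob ∩ Alice: 09:00–11:00, 12:30–13:00, 14:00–14:30, 15:15–15:45, 16:15–16:45.
Bob ∩ Alice ∩ Elena: 09:00–11:00, 12:30–13:00, 14:00–14:30.
Bob ∩ Alice ∩ Elena ∩ Zara: 09:00–11:00, 12:30–13:00.
Bob ∩ Alice ∩ Elena ∩ Zara ∩ Sofia: 09:30–11:00, 12:30–13:00.
Total common minutes: 90 + 30 = 120.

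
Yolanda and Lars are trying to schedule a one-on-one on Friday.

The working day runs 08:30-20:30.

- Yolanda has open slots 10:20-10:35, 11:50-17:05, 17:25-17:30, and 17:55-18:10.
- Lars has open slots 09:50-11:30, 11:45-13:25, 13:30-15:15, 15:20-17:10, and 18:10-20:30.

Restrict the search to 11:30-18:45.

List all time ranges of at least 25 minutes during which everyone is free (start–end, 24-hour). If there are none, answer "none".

Yolanda ∩ Lars: 10:20–10:35, 11:50–13:25, 13:30–15:15, 15:20–17:05.
Restricted to 11:30–18:45: 11:50–13:25, 13:30–15:15, 15:20–17:05.
Windows ≥ 25 min: 11:50–13:25, 13:30–15:15, 15:20–17:05.

11:50–13:25, 13:30–15:15, 15:20–17:05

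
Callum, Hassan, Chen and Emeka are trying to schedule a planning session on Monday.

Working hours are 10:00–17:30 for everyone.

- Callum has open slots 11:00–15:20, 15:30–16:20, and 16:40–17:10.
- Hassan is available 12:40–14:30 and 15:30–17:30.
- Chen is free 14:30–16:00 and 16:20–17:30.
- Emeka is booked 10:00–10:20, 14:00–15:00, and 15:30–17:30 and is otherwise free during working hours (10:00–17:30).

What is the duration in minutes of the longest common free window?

0 minutes

Emeka free within 10:00–17:30: 10:20–14:00, 15:00–15:30.
Callum ∩ Hassan: 12:40–14:30, 15:30–16:20, 16:40–17:10.
Callum ∩ Hassan ∩ Chen: 15:30–16:00, 16:40–17:10.
Callum ∩ Hassan ∩ Chen ∩ Emeka: (none).
No common window.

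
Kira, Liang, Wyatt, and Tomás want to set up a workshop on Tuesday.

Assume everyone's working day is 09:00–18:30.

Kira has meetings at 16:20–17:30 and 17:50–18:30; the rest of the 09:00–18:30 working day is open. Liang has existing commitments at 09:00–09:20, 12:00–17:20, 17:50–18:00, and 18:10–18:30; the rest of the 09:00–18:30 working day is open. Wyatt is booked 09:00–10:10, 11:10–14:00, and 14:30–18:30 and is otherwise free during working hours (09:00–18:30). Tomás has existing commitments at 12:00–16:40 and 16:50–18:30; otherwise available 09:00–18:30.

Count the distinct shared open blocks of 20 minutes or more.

1

Kira free within 09:00–18:30: 09:00–16:20, 17:30–17:50.
Liang free within 09:00–18:30: 09:20–12:00, 17:20–17:50, 18:00–18:10.
Wyatt free within 09:00–18:30: 10:10–11:10, 14:00–14:30.
Tomás free within 09:00–18:30: 09:00–12:00, 16:40–16:50.
Kira ∩ Liang: 09:20–12:00, 17:30–17:50.
Kira ∩ Liang ∩ Wyatt: 10:10–11:10.
Kira ∩ Liang ∩ Wyatt ∩ Tomás: 10:10–11:10.
Windows ≥ 20 min: 10:10–11:10.
That's 1 window.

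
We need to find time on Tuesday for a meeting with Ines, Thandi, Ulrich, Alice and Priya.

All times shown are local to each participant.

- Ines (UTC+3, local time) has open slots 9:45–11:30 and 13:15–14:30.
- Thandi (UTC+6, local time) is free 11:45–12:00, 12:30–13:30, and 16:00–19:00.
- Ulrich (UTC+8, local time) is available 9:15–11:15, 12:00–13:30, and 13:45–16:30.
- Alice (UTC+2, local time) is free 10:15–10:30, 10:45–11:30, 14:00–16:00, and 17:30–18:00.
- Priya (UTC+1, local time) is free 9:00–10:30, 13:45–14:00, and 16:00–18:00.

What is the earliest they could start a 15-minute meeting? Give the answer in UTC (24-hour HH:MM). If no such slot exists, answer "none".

Ines → UTC: 06:45–08:30, 10:15–11:30.
Thandi → UTC: 05:45–06:00, 06:30–07:30, 10:00–13:00.
Ulrich → UTC: 01:15–03:15, 04:00–05:30, 05:45–08:30.
Alice → UTC: 08:15–08:30, 08:45–09:30, 12:00–14:00, 15:30–16:00.
Priya → UTC: 08:00–09:30, 12:45–13:00, 15:00–17:00.
Ines ∩ Thandi: 06:45–07:30, 10:15–11:30.
Ines ∩ Thandi ∩ Ulrich: 06:45–07:30.
Ines ∩ Thandi ∩ Ulrich ∩ Alice: (none).
Ines ∩ Thandi ∩ Ulrich ∩ Alice ∩ Priya: (none).
Windows ≥ 15 min: (none).

none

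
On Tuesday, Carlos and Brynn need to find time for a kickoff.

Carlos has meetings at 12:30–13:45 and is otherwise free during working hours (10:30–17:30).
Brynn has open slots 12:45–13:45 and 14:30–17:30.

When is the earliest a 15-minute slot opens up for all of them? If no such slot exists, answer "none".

Carlos free within 10:30–17:30: 10:30–12:30, 13:45–17:30.
Carlos ∩ Brynn: 14:30–17:30.
Windows ≥ 15 min: 14:30–17:30.
Earliest such window starts at 14:30.

14:30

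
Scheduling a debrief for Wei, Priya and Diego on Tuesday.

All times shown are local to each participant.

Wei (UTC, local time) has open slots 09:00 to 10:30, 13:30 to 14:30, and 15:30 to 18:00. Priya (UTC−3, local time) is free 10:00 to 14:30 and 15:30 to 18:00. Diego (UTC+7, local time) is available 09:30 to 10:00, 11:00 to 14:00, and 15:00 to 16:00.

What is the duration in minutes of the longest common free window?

0 minutes

Wei → UTC: 09:00–10:30, 13:30–14:30, 15:30–18:00.
Priya → UTC: 13:00–17:30, 18:30–21:00.
Diego → UTC: 02:30–03:00, 04:00–07:00, 08:00–09:00.
Wei ∩ Priya: 13:30–14:30, 15:30–17:30.
Wei ∩ Priya ∩ Diego: (none).
No common window.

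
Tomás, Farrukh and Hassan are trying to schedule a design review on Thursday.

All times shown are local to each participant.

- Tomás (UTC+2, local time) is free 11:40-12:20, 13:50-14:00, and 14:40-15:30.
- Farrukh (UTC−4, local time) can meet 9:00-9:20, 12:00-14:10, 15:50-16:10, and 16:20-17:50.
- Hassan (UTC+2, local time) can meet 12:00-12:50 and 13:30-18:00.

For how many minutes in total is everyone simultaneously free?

20 minutes

Tomás → UTC: 09:40–10:20, 11:50–12:00, 12:40–13:30.
Farrukh → UTC: 13:00–13:20, 16:00–18:10, 19:50–20:10, 20:20–21:50.
Hassan → UTC: 10:00–10:50, 11:30–16:00.
Tomás ∩ Farrukh: 13:00–13:20.
Tomás ∩ Farrukh ∩ Hassan: 13:00–13:20.
Total common minutes: 20.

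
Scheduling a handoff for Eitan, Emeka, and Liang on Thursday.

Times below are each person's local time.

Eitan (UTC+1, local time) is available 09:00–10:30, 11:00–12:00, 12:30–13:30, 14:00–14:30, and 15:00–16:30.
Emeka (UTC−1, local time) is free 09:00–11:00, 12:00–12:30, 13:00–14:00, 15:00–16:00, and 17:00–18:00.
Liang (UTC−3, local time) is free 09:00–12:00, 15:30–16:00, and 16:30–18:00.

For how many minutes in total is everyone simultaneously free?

90 minutes

Eitan → UTC: 08:00–09:30, 10:00–11:00, 11:30–12:30, 13:00–13:30, 14:00–15:30.
Emeka → UTC: 10:00–12:00, 13:00–13:30, 14:00–15:00, 16:00–17:00, 18:00–19:00.
Liang → UTC: 12:00–15:00, 18:30–19:00, 19:30–21:00.
Eitan ∩ Emeka: 10:00–11:00, 11:30–12:00, 13:00–13:30, 14:00–15:00.
Eitan ∩ Emeka ∩ Liang: 13:00–13:30, 14:00–15:00.
Total common minutes: 30 + 60 = 90.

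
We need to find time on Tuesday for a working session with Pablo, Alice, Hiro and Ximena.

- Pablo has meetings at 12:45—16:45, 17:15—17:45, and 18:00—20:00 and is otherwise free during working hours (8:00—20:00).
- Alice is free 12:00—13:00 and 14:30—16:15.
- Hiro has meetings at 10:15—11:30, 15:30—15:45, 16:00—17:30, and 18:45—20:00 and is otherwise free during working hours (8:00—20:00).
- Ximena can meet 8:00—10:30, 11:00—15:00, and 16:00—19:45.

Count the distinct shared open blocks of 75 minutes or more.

Pablo free within 08:00–20:00: 08:00–12:45, 16:45–17:15, 17:45–18:00.
Hiro free within 08:00–20:00: 08:00–10:15, 11:30–15:30, 15:45–16:00, 17:30–18:45.
Pablo ∩ Alice: 12:00–12:45.
Pablo ∩ Alice ∩ Hiro: 12:00–12:45.
Pablo ∩ Alice ∩ Hiro ∩ Ximena: 12:00–12:45.
Windows ≥ 75 min: (none).
That's 0 windows.

0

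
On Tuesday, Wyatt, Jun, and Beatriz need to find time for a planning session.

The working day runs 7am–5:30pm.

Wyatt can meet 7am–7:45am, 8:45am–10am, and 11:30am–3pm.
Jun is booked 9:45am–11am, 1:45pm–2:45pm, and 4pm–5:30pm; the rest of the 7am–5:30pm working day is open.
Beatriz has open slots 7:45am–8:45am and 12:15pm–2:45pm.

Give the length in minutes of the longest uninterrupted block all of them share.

Jun free within 07:00–17:30: 07:00–09:45, 11:00–13:45, 14:45–16:00.
Wyatt ∩ Jun: 07:00–07:45, 08:45–09:45, 11:30–13:45, 14:45–15:00.
Wyatt ∩ Jun ∩ Beatriz: 12:15–13:45.
Single common window of 90 minutes.

90 minutes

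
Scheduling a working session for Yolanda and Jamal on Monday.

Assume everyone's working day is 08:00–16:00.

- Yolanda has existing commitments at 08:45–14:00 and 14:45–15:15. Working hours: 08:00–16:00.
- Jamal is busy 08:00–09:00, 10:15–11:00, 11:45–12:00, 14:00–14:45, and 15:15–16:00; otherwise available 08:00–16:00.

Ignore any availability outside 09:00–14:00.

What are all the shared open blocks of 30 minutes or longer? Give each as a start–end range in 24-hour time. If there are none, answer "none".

Yolanda free within 08:00–16:00: 08:00–08:45, 14:00–14:45, 15:15–16:00.
Jamal free within 08:00–16:00: 09:00–10:15, 11:00–11:45, 12:00–14:00, 14:45–15:15.
Yolanda ∩ Jamal: (none).
Restricted to 09:00–14:00: (none).
Windows ≥ 30 min: (none).

none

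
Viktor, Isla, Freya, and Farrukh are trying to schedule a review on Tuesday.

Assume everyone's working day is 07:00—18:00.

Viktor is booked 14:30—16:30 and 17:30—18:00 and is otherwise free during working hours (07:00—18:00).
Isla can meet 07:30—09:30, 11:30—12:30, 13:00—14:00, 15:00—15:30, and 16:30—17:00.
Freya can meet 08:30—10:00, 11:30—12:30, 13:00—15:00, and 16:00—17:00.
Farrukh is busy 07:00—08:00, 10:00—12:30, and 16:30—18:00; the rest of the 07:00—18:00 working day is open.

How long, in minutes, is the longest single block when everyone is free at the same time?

Viktor free within 07:00–18:00: 07:00–14:30, 16:30–17:30.
Farrukh free within 07:00–18:00: 08:00–10:00, 12:30–16:30.
Viktor ∩ Isla: 07:30–09:30, 11:30–12:30, 13:00–14:00, 16:30–17:00.
Viktor ∩ Isla ∩ Freya: 08:30–09:30, 11:30–12:30, 13:00–14:00, 16:30–17:00.
Viktor ∩ Isla ∩ Freya ∩ Farrukh: 08:30–09:30, 13:00–14:00.
Common window lengths: 60, 60 min; longest is 60.

60 minutes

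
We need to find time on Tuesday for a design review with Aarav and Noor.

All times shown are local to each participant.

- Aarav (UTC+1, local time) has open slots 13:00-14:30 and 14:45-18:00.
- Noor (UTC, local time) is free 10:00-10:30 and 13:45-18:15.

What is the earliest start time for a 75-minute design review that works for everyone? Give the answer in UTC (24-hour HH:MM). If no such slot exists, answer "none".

13:45

Aarav → UTC: 12:00–13:30, 13:45–17:00.
Noor → UTC: 10:00–10:30, 13:45–18:15.
Aarav ∩ Noor: 13:45–17:00.
Windows ≥ 75 min: 13:45–17:00.
Earliest such window starts at 13:45.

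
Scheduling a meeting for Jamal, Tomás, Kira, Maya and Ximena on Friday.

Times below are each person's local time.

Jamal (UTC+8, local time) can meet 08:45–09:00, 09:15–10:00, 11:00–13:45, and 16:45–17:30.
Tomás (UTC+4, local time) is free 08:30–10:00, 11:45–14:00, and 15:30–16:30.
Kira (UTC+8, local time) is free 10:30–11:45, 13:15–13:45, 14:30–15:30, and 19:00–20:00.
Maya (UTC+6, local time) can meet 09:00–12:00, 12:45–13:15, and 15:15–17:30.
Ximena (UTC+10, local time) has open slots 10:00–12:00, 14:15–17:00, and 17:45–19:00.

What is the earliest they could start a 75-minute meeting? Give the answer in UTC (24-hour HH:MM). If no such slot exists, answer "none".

Jamal → UTC: 00:45–01:00, 01:15–02:00, 03:00–05:45, 08:45–09:30.
Tomás → UTC: 04:30–06:00, 07:45–10:00, 11:30–12:30.
Kira → UTC: 02:30–03:45, 05:15–05:45, 06:30–07:30, 11:00–12:00.
Maya → UTC: 03:00–06:00, 06:45–07:15, 09:15–11:30.
Ximena → UTC: 00:00–02:00, 04:15–07:00, 07:45–09:00.
Jamal ∩ Tomás: 04:30–05:45, 08:45–09:30.
Jamal ∩ Tomás ∩ Kira: 05:15–05:45.
Jamal ∩ Tomás ∩ Kira ∩ Maya: 05:15–05:45.
Jamal ∩ Tomás ∩ Kira ∩ Maya ∩ Ximena: 05:15–05:45.
Windows ≥ 75 min: (none).

none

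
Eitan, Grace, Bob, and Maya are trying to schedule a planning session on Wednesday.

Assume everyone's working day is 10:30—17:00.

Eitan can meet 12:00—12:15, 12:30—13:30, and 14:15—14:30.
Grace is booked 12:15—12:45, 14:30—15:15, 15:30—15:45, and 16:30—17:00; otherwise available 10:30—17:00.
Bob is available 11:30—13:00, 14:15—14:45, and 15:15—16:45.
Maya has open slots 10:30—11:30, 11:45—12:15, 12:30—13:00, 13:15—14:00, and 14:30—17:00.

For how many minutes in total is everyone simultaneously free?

Grace free within 10:30–17:00: 10:30–12:15, 12:45–14:30, 15:15–15:30, 15:45–16:30.
Eitan ∩ Grace: 12:00–12:15, 12:45–13:30, 14:15–14:30.
Eitan ∩ Grace ∩ Bob: 12:00–12:15, 12:45–13:00, 14:15–14:30.
Eitan ∩ Grace ∩ Bob ∩ Maya: 12:00–12:15, 12:45–13:00.
Total common minutes: 15 + 15 = 30.

30 minutes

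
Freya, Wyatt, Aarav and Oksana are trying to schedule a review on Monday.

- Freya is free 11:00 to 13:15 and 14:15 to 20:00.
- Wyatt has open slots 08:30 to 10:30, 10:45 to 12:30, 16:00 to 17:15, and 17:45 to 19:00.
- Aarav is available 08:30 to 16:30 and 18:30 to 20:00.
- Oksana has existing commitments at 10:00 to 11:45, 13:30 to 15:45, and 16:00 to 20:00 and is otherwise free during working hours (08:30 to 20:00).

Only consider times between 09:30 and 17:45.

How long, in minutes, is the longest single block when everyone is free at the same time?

45 minutes

Oksana free within 08:30–20:00: 08:30–10:00, 11:45–13:30, 15:45–16:00.
Freya ∩ Wyatt: 11:00–12:30, 16:00–17:15, 17:45–19:00.
Freya ∩ Wyatt ∩ Aarav: 11:00–12:30, 16:00–16:30, 18:30–19:00.
Freya ∩ Wyatt ∩ Aarav ∩ Oksana: 11:45–12:30.
Restricted to 09:30–17:45: 11:45–12:30.
Single common window of 45 minutes.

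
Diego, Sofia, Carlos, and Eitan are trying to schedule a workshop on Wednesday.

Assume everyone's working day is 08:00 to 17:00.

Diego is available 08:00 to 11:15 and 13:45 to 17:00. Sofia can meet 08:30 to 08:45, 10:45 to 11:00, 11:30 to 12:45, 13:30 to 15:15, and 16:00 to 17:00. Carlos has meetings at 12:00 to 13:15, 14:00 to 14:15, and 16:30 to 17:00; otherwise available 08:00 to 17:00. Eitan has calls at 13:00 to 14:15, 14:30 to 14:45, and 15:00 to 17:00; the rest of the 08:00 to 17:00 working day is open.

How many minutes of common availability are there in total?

60 minutes

Carlos free within 08:00–17:00: 08:00–12:00, 13:15–14:00, 14:15–16:30.
Eitan free within 08:00–17:00: 08:00–13:00, 14:15–14:30, 14:45–15:00.
Diego ∩ Sofia: 08:30–08:45, 10:45–11:00, 13:45–15:15, 16:00–17:00.
Diego ∩ Sofia ∩ Carlos: 08:30–08:45, 10:45–11:00, 13:45–14:00, 14:15–15:15, 16:00–16:30.
Diego ∩ Sofia ∩ Carlos ∩ Eitan: 08:30–08:45, 10:45–11:00, 14:15–14:30, 14:45–15:00.
Total common minutes: 15 + 15 + 15 + 15 = 60.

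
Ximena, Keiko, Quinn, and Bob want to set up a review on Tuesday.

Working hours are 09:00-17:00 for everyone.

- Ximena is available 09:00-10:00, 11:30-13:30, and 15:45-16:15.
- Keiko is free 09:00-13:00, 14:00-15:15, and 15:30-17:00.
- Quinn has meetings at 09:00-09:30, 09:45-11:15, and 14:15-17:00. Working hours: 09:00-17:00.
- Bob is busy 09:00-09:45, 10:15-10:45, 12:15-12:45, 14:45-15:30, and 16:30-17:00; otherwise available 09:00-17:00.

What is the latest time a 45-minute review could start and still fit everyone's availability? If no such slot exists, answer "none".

Quinn free within 09:00–17:00: 09:30–09:45, 11:15–14:15.
Bob free within 09:00–17:00: 09:45–10:15, 10:45–12:15, 12:45–14:45, 15:30–16:30.
Ximena ∩ Keiko: 09:00–10:00, 11:30–13:00, 15:45–16:15.
Ximena ∩ Keiko ∩ Quinn: 09:30–09:45, 11:30–13:00.
Ximena ∩ Keiko ∩ Quinn ∩ Bob: 11:30–12:15, 12:45–13:00.
Windows ≥ 45 min: 11:30–12:15.
Latest start in the last window 11:30–12:15 is 12:15 − 45 min = 11:30.

11:30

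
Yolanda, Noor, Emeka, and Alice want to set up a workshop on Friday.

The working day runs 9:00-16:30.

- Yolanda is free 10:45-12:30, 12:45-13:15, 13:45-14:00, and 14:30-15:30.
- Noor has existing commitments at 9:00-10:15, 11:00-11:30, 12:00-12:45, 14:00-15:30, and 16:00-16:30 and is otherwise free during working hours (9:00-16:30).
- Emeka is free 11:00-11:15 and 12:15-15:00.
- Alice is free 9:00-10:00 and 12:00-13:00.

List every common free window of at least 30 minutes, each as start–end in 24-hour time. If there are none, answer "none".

none

Noor free within 09:00–16:30: 10:15–11:00, 11:30–12:00, 12:45–14:00, 15:30–16:00.
Yolanda ∩ Noor: 10:45–11:00, 11:30–12:00, 12:45–13:15, 13:45–14:00.
Yolanda ∩ Noor ∩ Emeka: 12:45–13:15, 13:45–14:00.
Yolanda ∩ Noor ∩ Emeka ∩ Alice: 12:45–13:00.
Windows ≥ 30 min: (none).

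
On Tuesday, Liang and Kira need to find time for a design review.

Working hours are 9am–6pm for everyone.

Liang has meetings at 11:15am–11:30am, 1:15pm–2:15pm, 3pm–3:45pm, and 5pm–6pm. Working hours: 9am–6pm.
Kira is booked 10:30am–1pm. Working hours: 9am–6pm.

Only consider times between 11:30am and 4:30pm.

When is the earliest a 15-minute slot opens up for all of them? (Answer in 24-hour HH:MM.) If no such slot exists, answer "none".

Liang free within 09:00–18:00: 09:00–11:15, 11:30–13:15, 14:15–15:00, 15:45–17:00.
Kira free within 09:00–18:00: 09:00–10:30, 13:00–18:00.
Liang ∩ Kira: 09:00–10:30, 13:00–13:15, 14:15–15:00, 15:45–17:00.
Restricted to 11:30–16:30: 13:00–13:15, 14:15–15:00, 15:45–16:30.
Windows ≥ 15 min: 13:00–13:15, 14:15–15:00, 15:45–16:30.
Earliest such window starts at 13:00.

13:00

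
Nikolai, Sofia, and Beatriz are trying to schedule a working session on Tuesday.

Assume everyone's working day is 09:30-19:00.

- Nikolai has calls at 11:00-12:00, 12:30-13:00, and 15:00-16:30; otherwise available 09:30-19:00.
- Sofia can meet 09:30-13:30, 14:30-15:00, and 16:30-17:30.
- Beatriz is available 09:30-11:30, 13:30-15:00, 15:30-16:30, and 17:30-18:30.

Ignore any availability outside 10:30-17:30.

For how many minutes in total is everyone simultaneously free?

Nikolai free within 09:30–19:00: 09:30–11:00, 12:00–12:30, 13:00–15:00, 16:30–19:00.
Nikolai ∩ Sofia: 09:30–11:00, 12:00–12:30, 13:00–13:30, 14:30–15:00, 16:30–17:30.
Nikolai ∩ Sofia ∩ Beatriz: 09:30–11:00, 14:30–15:00.
Restricted to 10:30–17:30: 10:30–11:00, 14:30–15:00.
Total common minutes: 30 + 30 = 60.

60 minutes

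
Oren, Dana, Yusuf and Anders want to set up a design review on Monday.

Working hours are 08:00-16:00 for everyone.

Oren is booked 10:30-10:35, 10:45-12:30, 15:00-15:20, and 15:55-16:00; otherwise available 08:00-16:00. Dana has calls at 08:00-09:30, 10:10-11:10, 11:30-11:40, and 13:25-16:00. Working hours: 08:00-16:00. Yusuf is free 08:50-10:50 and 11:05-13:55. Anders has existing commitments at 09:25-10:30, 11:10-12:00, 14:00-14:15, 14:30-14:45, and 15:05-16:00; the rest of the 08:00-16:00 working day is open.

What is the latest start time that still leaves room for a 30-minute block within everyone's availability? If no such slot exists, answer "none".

12:55

Oren free within 08:00–16:00: 08:00–10:30, 10:35–10:45, 12:30–15:00, 15:20–15:55.
Dana free within 08:00–16:00: 09:30–10:10, 11:10–11:30, 11:40–13:25.
Anders free within 08:00–16:00: 08:00–09:25, 10:30–11:10, 12:00–14:00, 14:15–14:30, 14:45–15:05.
Oren ∩ Dana: 09:30–10:10, 12:30–13:25.
Oren ∩ Dana ∩ Yusuf: 09:30–10:10, 12:30–13:25.
Oren ∩ Dana ∩ Yusuf ∩ Anders: 12:30–13:25.
Windows ≥ 30 min: 12:30–13:25.
Latest start in the last window 12:30–13:25 is 13:25 − 30 min = 12:55.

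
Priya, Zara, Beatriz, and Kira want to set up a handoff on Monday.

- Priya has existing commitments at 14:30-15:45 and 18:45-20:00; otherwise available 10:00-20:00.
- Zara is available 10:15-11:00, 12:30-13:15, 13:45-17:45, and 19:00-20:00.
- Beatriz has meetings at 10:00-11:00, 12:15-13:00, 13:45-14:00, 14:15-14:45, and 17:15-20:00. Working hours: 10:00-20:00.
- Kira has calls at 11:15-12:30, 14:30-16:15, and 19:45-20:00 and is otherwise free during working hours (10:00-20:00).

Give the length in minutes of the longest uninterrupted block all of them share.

60 minutes

Priya free within 10:00–20:00: 10:00–14:30, 15:45–18:45.
Beatriz free within 10:00–20:00: 11:00–12:15, 13:00–13:45, 14:00–14:15, 14:45–17:15.
Kira free within 10:00–20:00: 10:00–11:15, 12:30–14:30, 16:15–19:45.
Priya ∩ Zara: 10:15–11:00, 12:30–13:15, 13:45–14:30, 15:45–17:45.
Priya ∩ Zara ∩ Beatriz: 13:00–13:15, 14:00–14:15, 15:45–17:15.
Priya ∩ Zara ∩ Beatriz ∩ Kira: 13:00–13:15, 14:00–14:15, 16:15–17:15.
Common window lengths: 15, 15, 60 min; longest is 60.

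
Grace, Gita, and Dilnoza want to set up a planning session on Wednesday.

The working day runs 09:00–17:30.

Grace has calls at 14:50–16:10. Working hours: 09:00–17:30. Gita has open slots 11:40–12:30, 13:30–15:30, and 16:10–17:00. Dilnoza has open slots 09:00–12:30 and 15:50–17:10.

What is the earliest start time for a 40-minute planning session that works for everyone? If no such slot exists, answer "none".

11:40

Grace free within 09:00–17:30: 09:00–14:50, 16:10–17:30.
Grace ∩ Gita: 11:40–12:30, 13:30–14:50, 16:10–17:00.
Grace ∩ Gita ∩ Dilnoza: 11:40–12:30, 16:10–17:00.
Windows ≥ 40 min: 11:40–12:30, 16:10–17:00.
Earliest such window starts at 11:40.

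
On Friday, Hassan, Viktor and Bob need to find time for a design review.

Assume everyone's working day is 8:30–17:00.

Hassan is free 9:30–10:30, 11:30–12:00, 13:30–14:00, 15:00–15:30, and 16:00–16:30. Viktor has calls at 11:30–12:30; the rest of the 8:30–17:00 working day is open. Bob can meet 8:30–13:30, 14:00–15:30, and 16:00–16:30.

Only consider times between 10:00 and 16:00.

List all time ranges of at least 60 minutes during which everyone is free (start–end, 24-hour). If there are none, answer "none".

Viktor free within 08:30–17:00: 08:30–11:30, 12:30–17:00.
Hassan ∩ Viktor: 09:30–10:30, 13:30–14:00, 15:00–15:30, 16:00–16:30.
Hassan ∩ Viktor ∩ Bob: 09:30–10:30, 15:00–15:30, 16:00–16:30.
Restricted to 10:00–16:00: 10:00–10:30, 15:00–15:30.
Windows ≥ 60 min: (none).

none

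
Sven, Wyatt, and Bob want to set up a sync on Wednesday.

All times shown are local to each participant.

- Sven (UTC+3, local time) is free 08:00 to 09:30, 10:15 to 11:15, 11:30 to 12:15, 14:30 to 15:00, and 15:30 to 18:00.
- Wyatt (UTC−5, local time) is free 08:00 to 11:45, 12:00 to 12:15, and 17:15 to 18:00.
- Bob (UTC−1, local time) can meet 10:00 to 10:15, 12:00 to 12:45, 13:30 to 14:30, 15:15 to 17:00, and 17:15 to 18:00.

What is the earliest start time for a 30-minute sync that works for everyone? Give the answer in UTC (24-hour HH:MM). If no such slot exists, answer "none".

13:00

Sven → UTC: 05:00–06:30, 07:15–08:15, 08:30–09:15, 11:30–12:00, 12:30–15:00.
Wyatt → UTC: 13:00–16:45, 17:00–17:15, 22:15–23:00.
Bob → UTC: 11:00–11:15, 13:00–13:45, 14:30–15:30, 16:15–18:00, 18:15–19:00.
Sven ∩ Wyatt: 13:00–15:00.
Sven ∩ Wyatt ∩ Bob: 13:00–13:45, 14:30–15:00.
Windows ≥ 30 min: 13:00–13:45, 14:30–15:00.
Earliest such window starts at 13:00.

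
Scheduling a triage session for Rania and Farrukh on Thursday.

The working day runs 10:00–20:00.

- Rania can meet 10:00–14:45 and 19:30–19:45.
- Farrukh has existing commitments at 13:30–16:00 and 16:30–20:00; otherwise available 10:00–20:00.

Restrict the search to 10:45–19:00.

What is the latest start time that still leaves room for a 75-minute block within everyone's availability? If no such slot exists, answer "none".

12:15

Farrukh free within 10:00–20:00: 10:00–13:30, 16:00–16:30.
Rania ∩ Farrukh: 10:00–13:30.
Restricted to 10:45–19:00: 10:45–13:30.
Windows ≥ 75 min: 10:45–13:30.
Latest start in the last window 10:45–13:30 is 13:30 − 75 min = 12:15.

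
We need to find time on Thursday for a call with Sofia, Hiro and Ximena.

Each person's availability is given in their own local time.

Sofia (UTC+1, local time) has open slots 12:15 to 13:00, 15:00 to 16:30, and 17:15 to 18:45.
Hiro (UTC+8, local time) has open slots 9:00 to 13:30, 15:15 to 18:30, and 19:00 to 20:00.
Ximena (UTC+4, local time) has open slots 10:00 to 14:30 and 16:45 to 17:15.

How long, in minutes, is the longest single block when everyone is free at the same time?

Sofia → UTC: 11:15–12:00, 14:00–15:30, 16:15–17:45.
Hiro → UTC: 01:00–05:30, 07:15–10:30, 11:00–12:00.
Ximena → UTC: 06:00–10:30, 12:45–13:15.
Sofia ∩ Hiro: 11:15–12:00.
Sofia ∩ Hiro ∩ Ximena: (none).
No common window.

0 minutes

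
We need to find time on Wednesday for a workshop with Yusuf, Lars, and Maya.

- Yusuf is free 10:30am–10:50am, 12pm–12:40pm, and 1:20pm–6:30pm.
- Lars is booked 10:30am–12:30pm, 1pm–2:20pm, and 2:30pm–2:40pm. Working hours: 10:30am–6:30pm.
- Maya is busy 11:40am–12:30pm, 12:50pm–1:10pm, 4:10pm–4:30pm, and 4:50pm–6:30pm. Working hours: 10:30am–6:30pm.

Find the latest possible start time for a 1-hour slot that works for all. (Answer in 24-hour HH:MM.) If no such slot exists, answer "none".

Lars free within 10:30–18:30: 12:30–13:00, 14:20–14:30, 14:40–18:30.
Maya free within 10:30–18:30: 10:30–11:40, 12:30–12:50, 13:10–16:10, 16:30–16:50.
Yusuf ∩ Lars: 12:30–12:40, 14:20–14:30, 14:40–18:30.
Yusuf ∩ Lars ∩ Maya: 12:30–12:40, 14:20–14:30, 14:40–16:10, 16:30–16:50.
Windows ≥ 60 min: 14:40–16:10.
Latest start in the last window 14:40–16:10 is 16:10 − 60 min = 15:10.

15:10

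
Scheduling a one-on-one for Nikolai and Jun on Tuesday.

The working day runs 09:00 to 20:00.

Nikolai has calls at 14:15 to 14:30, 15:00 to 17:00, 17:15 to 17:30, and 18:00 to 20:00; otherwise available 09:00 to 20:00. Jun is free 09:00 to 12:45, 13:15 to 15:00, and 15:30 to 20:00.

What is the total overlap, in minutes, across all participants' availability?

Nikolai free within 09:00–20:00: 09:00–14:15, 14:30–15:00, 17:00–17:15, 17:30–18:00.
Nikolai ∩ Jun: 09:00–12:45, 13:15–14:15, 14:30–15:00, 17:00–17:15, 17:30–18:00.
Total common minutes: 225 + 60 + 30 + 15 + 30 = 360.

360 minutes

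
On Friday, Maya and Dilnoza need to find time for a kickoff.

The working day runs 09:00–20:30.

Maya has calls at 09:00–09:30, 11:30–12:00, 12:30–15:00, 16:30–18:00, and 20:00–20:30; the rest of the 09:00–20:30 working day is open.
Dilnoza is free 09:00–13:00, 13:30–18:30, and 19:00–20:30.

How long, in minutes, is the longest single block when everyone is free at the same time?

Maya free within 09:00–20:30: 09:30–11:30, 12:00–12:30, 15:00–16:30, 18:00–20:00.
Maya ∩ Dilnoza: 09:30–11:30, 12:00–12:30, 15:00–16:30, 18:00–18:30, 19:00–20:00.
Common window lengths: 120, 30, 90, 30, 60 min; longest is 120.

120 minutes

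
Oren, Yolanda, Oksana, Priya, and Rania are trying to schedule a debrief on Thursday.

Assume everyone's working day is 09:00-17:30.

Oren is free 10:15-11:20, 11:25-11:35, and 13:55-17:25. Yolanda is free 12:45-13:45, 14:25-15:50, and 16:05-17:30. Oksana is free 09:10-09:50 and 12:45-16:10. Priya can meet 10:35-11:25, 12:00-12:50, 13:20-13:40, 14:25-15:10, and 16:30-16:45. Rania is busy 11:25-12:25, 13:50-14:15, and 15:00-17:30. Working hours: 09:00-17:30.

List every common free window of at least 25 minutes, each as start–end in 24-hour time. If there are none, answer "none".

14:25–15:00

Rania free within 09:00–17:30: 09:00–11:25, 12:25–13:50, 14:15–15:00.
Oren ∩ Yolanda: 14:25–15:50, 16:05–17:25.
Oren ∩ Yolanda ∩ Oksana: 14:25–15:50, 16:05–16:10.
Oren ∩ Yolanda ∩ Oksana ∩ Priya: 14:25–15:10.
Oren ∩ Yolanda ∩ Oksana ∩ Priya ∩ Rania: 14:25–15:00.
Windows ≥ 25 min: 14:25–15:00.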